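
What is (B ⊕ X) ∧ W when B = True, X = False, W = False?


B = True, X = False, W = False
Step 1: B ⊕ X = True XOR False = True
Step 2: True ∧ W = True AND False = False
XOR true when exactly one of B,X is true; then AND with W.

False


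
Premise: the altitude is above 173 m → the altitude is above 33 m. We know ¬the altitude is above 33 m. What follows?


Modus tollens: P → Q, ¬Q ⊢ ¬P
P: the altitude is above 173 m
Q: the altitude is above 33 m
We have P → Q and Q is false.
By modus tollens, P must be false.

It is not the case that the altitude is above 173 m


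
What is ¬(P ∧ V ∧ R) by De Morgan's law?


De Morgan's law: ¬(P ∧ Q ∧ R) ≡ ¬P ∨ ¬Q ∨ ¬R
¬(P ∧ V ∧ R) = ¬P ∨ ¬V ∨ ¬R

¬P ∨ ¬V ∨ ¬R


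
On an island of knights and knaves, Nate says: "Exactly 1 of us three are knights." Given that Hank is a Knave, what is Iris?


Nate claims exactly 1 knights among Nate, Hank, Iris.
Given: Hank is a Knave.

Case 1: Nate is a Knight (tells truth)
  Then exactly 1 of the three are knights.
  Counting Nate, Hank: 1 knight(s) so far. Need 0 more → Iris = Knave.
Case 2: Nate is a Knave (lies)
  Then the count is NOT 1.
  If Iris = Knight, count = 1 = 1 → claim would be true, contradicts lie.
  If Iris = Knave, count = 0 ≠ 1 → lie confirmed ✓

Iris is a Knave.

Knave


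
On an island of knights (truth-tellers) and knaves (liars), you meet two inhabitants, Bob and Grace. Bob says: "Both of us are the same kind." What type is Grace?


Bob says: "Both of us are the same kind."
Case 1: Bob is a Knight (truth-teller)
  Statement is true → they ARE the same → Grace is also a Knight
Case 2: Bob is a Knave (liar)
  Statement is false → they are NOT the same → Grace is a Knight
In both cases, Grace is a Knight.

Knight


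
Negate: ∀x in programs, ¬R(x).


Original: ∀x ¬R(x)
Rule: ¬∀→∃, ¬∃→∀, negate predicate.
Negation: ∃x R(x)

∃x R(x)


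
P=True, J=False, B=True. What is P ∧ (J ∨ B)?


P = True, J = False, B = True
Expression: P ∧ (J ∨ B)
Step 1: J ∨ B = False OR True = True
Step 2: P ∧ (True) = True AND True = True

True


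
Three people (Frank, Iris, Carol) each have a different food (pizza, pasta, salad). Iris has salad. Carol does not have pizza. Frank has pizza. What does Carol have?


From clues:
  Frank → pizza
  Iris → salad
By elimination, Carol gets the remaining.

pasta


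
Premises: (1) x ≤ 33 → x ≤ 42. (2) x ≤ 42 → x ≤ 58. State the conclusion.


Hypothetical syllogism: P → Q, Q → R ⊢ P → R
Premise 1: x ≤ 33 → x ≤ 42
Premise 2: x ≤ 42 → x ≤ 58
Chain the implications: the middle term (x ≤ 42) links the two.
Conclusion: If x ≤ 33, then x ≤ 58.

If x ≤ 33, then x ≤ 58.


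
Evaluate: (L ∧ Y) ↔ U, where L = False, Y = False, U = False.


L = False, Y = False, U = False
Step 1: L ∧ Y = False AND False = False
Step 2: (False) ↔ U: true when both sides have same truth value.
Result: False ↔ False = True

True


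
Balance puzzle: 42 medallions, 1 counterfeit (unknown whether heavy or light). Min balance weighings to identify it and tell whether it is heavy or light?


Let n = 42. 84 possibilities (n medallions × lighter/heavier); each weighing has 3 outcomes.
Bound for k weighings: say the first weighing puts j medallions on each pan. If it tips, the 2j weighed medallions remain suspects (each with a known direction) and k-1 weighings give 3^(k-1) outcomes; 3^(k-1) is odd, so 2j ≤ 3^(k-1) - 1. If it balances, the n - 2j unweighed medallions remain with direction unknown: 2(n - 2j) ≤ 3^(k-1) - 1 by the same parity argument. Adding, n ≤ (3^(k-1) - 1) + (3^(k-1) - 1)/2 = (3^k - 3)/2, and the classical three-group strategy achieves this (3 medallions in 2 weighings, 12 in 3, 39 in 4, 120 in 5).
So we need the smallest k with (3^k - 3)/2 ≥ 42.
k = 4: (3^4 - 3)/2 = 39 < 42 ✗
k = 5: (3^5 - 3)/2 = 120 ≥ 42 ✓

5


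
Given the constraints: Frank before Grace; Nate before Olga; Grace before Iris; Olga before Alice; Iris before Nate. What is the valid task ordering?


Constraints: Frank before Grace; Nate before Olga; Grace before Iris; Olga before Alice; Iris before Nate
Method: repeatedly schedule the remaining task that has no remaining task required before it.
  Step 1: remaining {Frank, Olga, Alice, Iris, Grace, Nate}; every task except Frank still has a predecessor pending → schedule Frank.
  Step 2: remaining {Olga, Alice, Iris, Grace, Nate}; every task except Grace still has a predecessor pending → schedule Grace.
  Step 3: remaining {Olga, Alice, Iris, Nate}; every task except Iris still has a predecessor pending → schedule Iris.
  Step 4: remaining {Olga, Alice, Nate}; every task except Nate still has a predecessor pending → schedule Nate.
  Step 5: remaining {Olga, Alice}; every task except Olga still has a predecessor pending → schedule Olga.
  Step 6: only Alice remains → schedule Alice.
Resulting order:

Frank → Grace → Iris → Nate → Olga → Alice


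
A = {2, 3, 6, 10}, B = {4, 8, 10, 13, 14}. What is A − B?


A = {2, 3, 6, 10}
B = {4, 8, 10, 13, 14}
Operation: difference A − B
In A but not B: 2, 3, 6

{2, 3, 6}


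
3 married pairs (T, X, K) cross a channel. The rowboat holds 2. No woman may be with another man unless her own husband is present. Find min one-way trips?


Label couples T, X, K (H = husband, W = wife).
Counting alone: 6 people, the rowboat carries 2 and someone must bring it back, so each round trip nets at most +1 on the far side until the last crossing → at least 9 trips. The jealousy constraint makes 9 impossible; the shortest valid schedule has 11:
1. WT+WX →  (far: WT,WX; near: HT,HX,HK,WK)
2. WT ←       (far: WX; near: HT,HX,HK,WT,WK)
3. WT+WK →  (far: WT,WX,WK; near: HT,HX,HK)
4. WT ←       (far: WX,WK; near: HT,HX,HK,WT)
5. HX+HK →  (far: HX,WX,HK,WK; near: HT,WT)
6. HX+WX ←  (far: HK,WK; near: HT,WT,HX,WX)
7. HT+HX →  (far: HT,HX,HK,WK; near: WT,WX)
8. WK ←       (far: HT,HX,HK; near: WT,WX,WK)
9. WT+WX →  (far: HT,WT,HX,WX,HK; near: WK)
10. HK ←      (far: HT,WT,HX,WX; near: HK,WK)
11. HK+WK → (far: all six; near: empty)
In every state each wife is either with her husband or with no other man.
Minimum trips = 11

11


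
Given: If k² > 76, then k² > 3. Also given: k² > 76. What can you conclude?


Modus ponens: P → Q, P ⊢ Q
P: k² > 76
Q: k² > 3
We have P → Q and P is true.
By modus ponens, Q must be true.

k² > 3


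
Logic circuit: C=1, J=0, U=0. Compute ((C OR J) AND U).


C OR J = 1|0 = 1
1 AND 0 = 0

0


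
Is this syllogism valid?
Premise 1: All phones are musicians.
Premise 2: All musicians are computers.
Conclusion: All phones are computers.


Premise 1: All phones are musicians.
Premise 2: All musicians are computers.
Conclusion: All phones are computers.
Barbara syllogism (AAA-1): All A are B, All B are C → All A are C.
Middle term (musicians) distributed in premise 2.

Valid


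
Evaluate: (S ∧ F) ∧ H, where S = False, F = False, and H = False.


S = False, F = False, H = False
Step 1: S ∧ F = False AND False = False
Step 2: False ∧ H = False AND False = False
AND is true only when ALL operands are true.

False


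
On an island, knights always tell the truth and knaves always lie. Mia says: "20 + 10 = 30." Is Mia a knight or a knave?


Statement: "20 + 10 = 30."
Actual: 20 + 10 = 30
Claimed: 30
Statement is TRUE → Mia tells the truth → Knight

Knight


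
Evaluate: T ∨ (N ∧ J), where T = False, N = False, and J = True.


T = False, N = False, J = True
Step 1: N ∧ J = False AND True = False
Step 2: T ∨ False = False OR False = False
AND evaluated first (higher precedence); then OR applied.

False


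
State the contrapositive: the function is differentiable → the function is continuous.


Original: If the function is differentiable, then the function is continuous
Contrapositive: If ¬Q, then ¬P
Negate Q: not (the function is continuous)
Negate P: not (the function is differentiable)

If not (the function is continuous), then not (the function is differentiable).


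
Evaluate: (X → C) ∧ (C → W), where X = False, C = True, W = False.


X = False, C = True, W = False
Step 1: X → C is false only when X=True and C=False. Result: True
Step 2: C → W is false only when C=True and W=False. Result: False
Step 3: True ∧ False = False

False


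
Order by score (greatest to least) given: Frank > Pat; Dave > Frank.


Constraints: Frank > Pat; Dave > Frank
Method: at each step, the next-highest is the one remaining person who never appears on the smaller side of a constraint between remaining people.
  Step 1: remaining {Frank, Dave, Pat}; on the smaller side: {Frank, Pat} → Dave is next (Dave > Frank).
  Step 2: remaining {Frank, Pat}; on the smaller side: {Pat} → Frank is next (Frank > Pat).
  Step 3: only Pat remains → lowest.
Final ranking (highest to lowest):

Dave > Frank > Pat


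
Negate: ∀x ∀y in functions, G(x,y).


Original: ∀x ∀y G(x,y)
Rule: ¬∀→∃, ¬∃→∀, negate predicate.
Negation: ∃x ∃y ¬G(x,y)

∃x ∃y ¬G(x,y)


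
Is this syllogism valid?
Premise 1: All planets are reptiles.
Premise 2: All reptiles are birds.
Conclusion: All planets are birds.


Premise 1: All planets are reptiles.
Premise 2: All reptiles are birds.
Conclusion: All planets are birds.
Barbara syllogism (AAA-1): All A are B, All B are C → All A are C.
Middle term (reptiles) distributed in premise 2.

Valid


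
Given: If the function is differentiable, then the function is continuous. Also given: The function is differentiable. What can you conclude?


Modus ponens: P → Q, P ⊢ Q
P: the function is differentiable
Q: the function is continuous
We have P → Q and P is true.
By modus ponens, Q must be true.

The function is continuous


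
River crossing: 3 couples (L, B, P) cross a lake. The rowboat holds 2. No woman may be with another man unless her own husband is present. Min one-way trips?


Label couples L, B, P (H = husband, W = wife).
Counting alone: 6 people, the rowboat carries 2 and someone must bring it back, so each round trip nets at most +1 on the far side until the last crossing → at least 9 trips. The jealousy constraint makes 9 impossible; the shortest valid schedule has 11:
1. WL+WB →  (far: WL,WB; near: HL,HB,HP,WP)
2. WL ←       (far: WB; near: HL,HB,HP,WL,WP)
3. WL+WP →  (far: WL,WB,WP; near: HL,HB,HP)
4. WL ←       (far: WB,WP; near: HL,HB,HP,WL)
5. HB+HP →  (far: HB,WB,HP,WP; near: HL,WL)
6. HB+WB ←  (far: HP,WP; near: HL,WL,HB,WB)
7. HL+HB →  (far: HL,HB,HP,WP; near: WL,WB)
8. WP ←       (far: HL,HB,HP; near: WL,WB,WP)
9. WL+WB →  (far: HL,WL,HB,WB,HP; near: WP)
10. HP ←      (far: HL,WL,HB,WB; near: HP,WP)
11. HP+WP → (far: all six; near: empty)
In every state each wife is either with her husband or with no other man.
Minimum trips = 11

11


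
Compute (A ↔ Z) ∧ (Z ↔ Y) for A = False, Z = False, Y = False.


A = False, Z = False, Y = False
Step 1: A ↔ Z is true when A and Z have the same value. Result: True
Step 2: Z ↔ Y is true when Z and Y have the same value. Result: True
Step 3: True ∧ True = True

True


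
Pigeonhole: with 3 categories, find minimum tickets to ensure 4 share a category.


Pigeonhole: to guarantee k in one of n categories, need (k-1)×n + 1.
k = 4, n = 3
Minimum = (4-1) × 3 + 1 = 3 × 3 + 1

10


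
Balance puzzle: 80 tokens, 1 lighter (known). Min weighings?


Each weighing has 3 outcomes (left heavy / balance / right heavy), so k weighings distinguish at most 3^k cases; splitting into three near-equal groups achieves this.
Need 3^k ≥ 80: 3^3 = 27 < 80 ≤ 3^4 = 81
k = ⌈log₃(80)⌉ = 4

4


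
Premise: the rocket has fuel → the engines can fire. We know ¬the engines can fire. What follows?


Modus tollens: P → Q, ¬Q ⊢ ¬P
P: the rocket has fuel
Q: the engines can fire
We have P → Q and Q is false.
By modus tollens, P must be false.

It is not the case that the rocket has fuel


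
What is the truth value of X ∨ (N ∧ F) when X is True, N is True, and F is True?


X = True, N = True, F = True
Step 1: N ∧ F = True AND True = True
Step 2: X ∨ True = True OR True = True
AND evaluated first (higher precedence); then OR applied.

True


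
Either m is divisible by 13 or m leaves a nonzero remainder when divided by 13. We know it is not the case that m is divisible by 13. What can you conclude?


Disjunctive syllogism: P ∨ Q, ¬P ⊢ Q
Disjunction: m is divisible by 13 ∨ m leaves a nonzero remainder when divided by 13
We know it is not the case that m is divisible by 13.
By disjunctive syllogism, the other disjunct must be true.

m leaves a nonzero remainder when divided by 13


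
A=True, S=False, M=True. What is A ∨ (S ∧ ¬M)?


A = True, S = False, M = True
Expression: A ∨ (S ∧ ¬M)
Step 1: ¬M = NOT True = False
Step 2: S ∧ ¬M = False AND False = False
Step 3: A ∨ (False) = True OR False = True

True


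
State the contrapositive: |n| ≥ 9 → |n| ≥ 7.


Original: If |n| ≥ 9, then |n| ≥ 7
Contrapositive: If ¬Q, then ¬P
Negate Q: not (|n| ≥ 7)
Negate P: not (|n| ≥ 9)

If not (|n| ≥ 7), then not (|n| ≥ 9).


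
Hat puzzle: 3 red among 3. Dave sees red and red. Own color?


Total red = 3, seen red = 2
Own red = 3 - 2 = 1
Dave's hat is red.

red


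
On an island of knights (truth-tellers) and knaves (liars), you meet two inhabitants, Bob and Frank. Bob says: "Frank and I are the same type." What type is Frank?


Bob says: "Frank and I are the same type."
Case 1: Bob is a Knight (truth-teller)
  Statement is true → they ARE the same → Frank is also a Knight
Case 2: Bob is a Knave (liar)
  Statement is false → they are NOT the same → Frank is a Knight
In both cases, Frank is a Knight.

Knight


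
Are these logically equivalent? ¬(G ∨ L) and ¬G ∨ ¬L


Expression 1: ¬(G ∨ L)
Expression 2: ¬G ∨ ¬L
Truth table (G L | Expr1 Expr2):
  T T |   F     F
  T F |   F     T   ← differ
  F T |   F     T   ← differ
  F F |   T     T
Counterexample: G=T, L=F gives Expr1 = F but Expr2 = T, so the expressions are NOT logically equivalent.

No


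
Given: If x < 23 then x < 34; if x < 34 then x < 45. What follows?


Hypothetical syllogism: P → Q, Q → R ⊢ P → R
Premise 1: x < 23 → x < 34
Premise 2: x < 34 → x < 45
Chain the implications: the middle term (x < 34) links the two.
Conclusion: If x < 23, then x < 45.

If x < 23, then x < 45.


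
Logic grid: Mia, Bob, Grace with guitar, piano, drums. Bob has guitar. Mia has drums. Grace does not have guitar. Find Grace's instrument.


From clues:
  Mia → drums
  Bob → guitar
By elimination, Grace gets the remaining.

piano


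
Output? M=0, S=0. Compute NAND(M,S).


M AND S = 0
NOT(0) = 1

1


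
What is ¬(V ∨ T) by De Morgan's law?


De Morgan's law: ¬(P ∨ Q) ≡ ¬P ∧ ¬Q
¬(V ∨ T) = ¬V ∧ ¬T

¬V ∧ ¬T


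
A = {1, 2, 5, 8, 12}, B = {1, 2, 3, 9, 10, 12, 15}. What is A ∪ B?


A = {1, 2, 5, 8, 12}
B = {1, 2, 3, 9, 10, 12, 15}
Operation: union
All elements combined: 1, 2, 3, 5, 8, 9, 10, 12, 15

{1, 2, 3, 5, 8, 9, 10, 12, 15}


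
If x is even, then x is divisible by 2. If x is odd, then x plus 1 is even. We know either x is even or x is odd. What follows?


Constructive dilemma: (P → Q) ∧ (R → S), P ∨ R ⊢ Q ∨ S
Premise 1: x is even → x is divisible by 2
Premise 2: x is odd → x plus 1 is even
Premise 3: x is even ∨ x is odd
Case 1: Assuming x is even, then by Premise 1, x is divisible by 2.
Case 2: Assuming x is odd, then by Premise 2, x plus 1 is even.
Since one of x is even or x is odd must hold, we get x is divisible by 2 or x plus 1 is even.

x is divisible by 2 or x plus 1 is even.


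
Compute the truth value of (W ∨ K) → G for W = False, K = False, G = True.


W = False, K = False, G = True
Step 1: W ∨ K = False OR False = False
Step 2: (False) → G: false only when antecedent=True and G=False.
Result: True

True


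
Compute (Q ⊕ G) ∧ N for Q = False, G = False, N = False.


Q = False, G = False, N = False
Step 1: Q ⊕ G = False XOR False = False
Step 2: False ∧ N = False AND False = False
XOR true when exactly one of Q,G is true; then AND with N.

False


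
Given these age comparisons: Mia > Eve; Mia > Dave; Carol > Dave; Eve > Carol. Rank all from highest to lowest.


Constraints: Mia > Eve; Mia > Dave; Carol > Dave; Eve > Carol
Method: at each step, the next-highest is the one remaining person who never appears on the smaller side of a constraint between remaining people.
  Step 1: remaining {Carol, Mia, Dave, Eve}; on the smaller side: {Carol, Dave, Eve} → Mia is next (Mia > Eve; Mia > Dave).
  Step 2: remaining {Carol, Dave, Eve}; on the smaller side: {Carol, Dave} → Eve is next (Eve > Carol).
  Step 3: remaining {Carol, Dave}; on the smaller side: {Dave} → Carol is next (Carol > Dave).
  Step 4: only Dave remains → lowest.
Final ranking (highest to lowest):

Mia > Eve > Carol > Dave


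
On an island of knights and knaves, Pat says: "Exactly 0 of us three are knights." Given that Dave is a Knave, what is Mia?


Pat claims exactly 0 knights among Pat, Dave, Mia.
Given: Dave is a Knave.

Case 1: Pat is a Knight (tells truth)
  Then exactly 0 of the three are knights.
  Counting Pat, Dave: 1 knight(s) so far. Need -1 more → impossible.
Case 2: Pat is a Knave (lies)
  Then the count is NOT 0.
  If Mia = Knave, count = 0 = 0 → claim would be true, contradicts lie.
  If Mia = Knight, count = 1 ≠ 0 → lie confirmed ✓

Mia is a Knight.

Knight


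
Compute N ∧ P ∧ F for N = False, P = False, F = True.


N = False, P = False, F = True
Step 1: N ∧ P = False AND False = False
Step 2: (False) ∧ F = (False) AND True = False
AND is true only when ALL operands are true.

False


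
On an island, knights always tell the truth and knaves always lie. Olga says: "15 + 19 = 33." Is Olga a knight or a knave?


Statement: "15 + 19 = 33."
Actual: 15 + 19 = 34
Claimed: 33
Statement is FALSE → Olga lies → Knave

Knave


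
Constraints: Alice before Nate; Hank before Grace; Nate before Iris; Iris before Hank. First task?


Constraints: Alice before Nate; Hank before Grace; Nate before Iris; Iris before Hank
The first task can have nothing scheduled before it, so it must never appear on the right of a 'before'.
Tasks appearing after some 'before': Nate, Grace, Iris, Hank.
The only task not in that list is Alice → it is first.

Alice


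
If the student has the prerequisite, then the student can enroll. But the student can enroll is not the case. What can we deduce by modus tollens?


Modus tollens: P → Q, ¬Q ⊢ ¬P
P: the student has the prerequisite
Q: the student can enroll
We have P → Q and Q is false.
By modus tollens, P must be false.

It is not the case that the student has the prerequisite


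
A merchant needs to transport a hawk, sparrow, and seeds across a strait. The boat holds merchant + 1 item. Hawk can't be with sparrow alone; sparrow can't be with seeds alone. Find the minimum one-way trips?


1. merchant+sparrow → 2. merchant ← 3. merchant+hawk → 4. merchant+sparrow ← 5. merchant+seeds → 6. merchant ← 7. merchant+sparrow →
Minimum trips = 7

7


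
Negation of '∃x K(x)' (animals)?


Original: ∃x K(x)
Rule: ¬∀→∃, ¬∃→∀, negate predicate.
Negation: ∀x ¬K(x)

∀x ¬K(x)


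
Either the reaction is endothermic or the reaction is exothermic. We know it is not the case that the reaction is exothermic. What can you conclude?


Disjunctive syllogism: P ∨ Q, ¬P ⊢ Q
Disjunction: the reaction is endothermic ∨ the reaction is exothermic
We know it is not the case that the reaction is exothermic.
By disjunctive syllogism, the other disjunct must be true.

The reaction is endothermic


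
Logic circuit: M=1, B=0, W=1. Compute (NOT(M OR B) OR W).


M OR B = 1
NOT(1) = 0
0 OR 1 = 1

1


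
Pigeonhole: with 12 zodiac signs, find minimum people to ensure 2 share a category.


Pigeonhole: to guarantee k in one of n categories, need (k-1)×n + 1.
k = 2, n = 12
Minimum = (2-1) × 12 + 1 = 1 × 12 + 1

13


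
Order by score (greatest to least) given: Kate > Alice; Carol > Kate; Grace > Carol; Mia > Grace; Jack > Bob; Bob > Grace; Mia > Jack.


Constraints: Kate > Alice; Carol > Kate; Grace > Carol; Mia > Grace; Jack > Bob; Bob > Grace; Mia > Jack
Method: at each step, the next-highest is the one remaining person who never appears on the smaller side of a constraint between remaining people.
  Step 1: remaining {Kate, Bob, Jack, Mia, Alice, Carol, Grace}; on the smaller side: {Kate, Bob, Jack, Alice, Carol, Grace} → Mia is next (Mia > Grace; Mia > Jack).
  Step 2: remaining {Kate, Bob, Jack, Alice, Carol, Grace}; on the smaller side: {Kate, Bob, Alice, Carol, Grace} → Jack is next (Jack > Bob).
  Step 3: remaining {Kate, Bob, Alice, Carol, Grace}; on the smaller side: {Kate, Alice, Carol, Grace} → Bob is next (Bob > Grace).
  Step 4: remaining {Kate, Alice, Carol, Grace}; on the smaller side: {Kate, Alice, Carol} → Grace is next (Grace > Carol).
  Step 5: remaining {Kate, Alice, Carol}; on the smaller side: {Kate, Alice} → Carol is next (Carol > Kate).
  Step 6: remaining {Kate, Alice}; on the smaller side: {Alice} → Kate is next (Kate > Alice).
  Step 7: only Alice remains → lowest.
Final ranking (highest to lowest):

Mia > Jack > Bob > Grace > Carol > Kate > Alice


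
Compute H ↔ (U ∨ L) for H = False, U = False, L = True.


H = False, U = False, L = True
Step 1: U ∨ L = False OR True = True
Step 2: H ↔ (True): true when both sides have same truth value.
Result: False ↔ True = False

False


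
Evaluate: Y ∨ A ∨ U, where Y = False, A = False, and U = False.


Y = False, A = False, U = False
Step 1: Y ∨ A = False OR False = False
Step 2: False ∨ U = False OR False = False
OR is true when at least one operand is true.

False


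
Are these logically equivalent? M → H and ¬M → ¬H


Expression 1: M → H
Expression 2: ¬M → ¬H
Truth table (M H | Expr1 Expr2):
  T T |   T     T
  T F |   F     T   ← differ
  F T |   T     F   ← differ
  F F |   T     T
Counterexample: M=T, H=F gives Expr1 = F but Expr2 = T, so the expressions are NOT logically equivalent.

No


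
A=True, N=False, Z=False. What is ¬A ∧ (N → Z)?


A = True, N = False, Z = False
Expression: ¬A ∧ (N → Z)
Step 1: ¬A = NOT True = False
Step 2: N → Z = False → False (false only if N=True, Z=False) = True
Step 3: (False) ∧ (True) = False AND True = False

False


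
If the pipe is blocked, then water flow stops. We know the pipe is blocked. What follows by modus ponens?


Modus ponens: P → Q, P ⊢ Q
P: the pipe is blocked
Q: water flow stops
We have P → Q and P is true.
By modus ponens, Q must be true.

Water flow stops


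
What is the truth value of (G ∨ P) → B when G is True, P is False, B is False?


G = True, P = False, B = False
Step 1: G ∨ P = True OR False = True
Step 2: (True) → B: false only when antecedent=True and B=False.
Result: False

False


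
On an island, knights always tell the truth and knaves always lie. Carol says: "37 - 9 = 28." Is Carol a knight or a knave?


Statement: "37 - 9 = 28."
Actual: 37 - 9 = 28
Claimed: 28
Statement is TRUE → Carol tells the truth → Knight

Knight


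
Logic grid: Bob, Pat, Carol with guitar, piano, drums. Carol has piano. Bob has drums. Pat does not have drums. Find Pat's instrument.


From clues:
  Carol → piano
  Bob → drums
By elimination, Pat gets the remaining.

guitar


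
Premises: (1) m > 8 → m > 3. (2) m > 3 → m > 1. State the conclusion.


Hypothetical syllogism: P → Q, Q → R ⊢ P → R
Premise 1: m > 8 → m > 3
Premise 2: m > 3 → m > 1
Chain the implications: the middle term (m > 3) links the two.
Conclusion: If m > 8, then m > 1.

If m > 8, then m > 1.


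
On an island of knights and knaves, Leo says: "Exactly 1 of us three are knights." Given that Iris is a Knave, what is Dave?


Leo claims exactly 1 knights among Leo, Iris, Dave.
Given: Iris is a Knave.

Case 1: Leo is a Knight (tells truth)
  Then exactly 1 of the three are knights.
  Counting Leo, Iris: 1 knight(s) so far. Need 0 more → Dave = Knave.
Case 2: Leo is a Knave (lies)
  Then the count is NOT 1.
  If Dave = Knight, count = 1 = 1 → claim would be true, contradicts lie.
  If Dave = Knave, count = 0 ≠ 1 → lie confirmed ✓

Dave is a Knave.

Knave


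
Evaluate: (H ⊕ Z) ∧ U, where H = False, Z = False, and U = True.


H = False, Z = False, U = True
Step 1: H ⊕ Z = False XOR False = False
Step 2: False ∧ U = False AND True = False
XOR true when exactly one of H,Z is true; then AND with U.

False


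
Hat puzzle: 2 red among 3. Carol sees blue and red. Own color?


Total red = 2, seen red = 1
Own red = 2 - 1 = 1
Carol's hat is red.

red


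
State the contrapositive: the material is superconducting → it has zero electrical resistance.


Original: If the material is superconducting, then it has zero electrical resistance
Contrapositive: If ¬Q, then ¬P
Negate Q: not (it has zero electrical resistance)
Negate P: not (the material is superconducting)

If not (it has zero electrical resistance), then not (the material is superconducting).


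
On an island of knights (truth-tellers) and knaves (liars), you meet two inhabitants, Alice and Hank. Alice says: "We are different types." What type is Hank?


Alice says: "We are different types."
Case 1: Alice is a Knight (truth-teller)
  Statement is true → they ARE different → Hank is a Knave
Case 2: Alice is a Knave (liar)
  Statement is false → they are NOT different → Hank is a Knave
In both cases, Hank is a Knave.

Knave


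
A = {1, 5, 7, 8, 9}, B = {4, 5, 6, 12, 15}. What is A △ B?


A = {1, 5, 7, 8, 9}
B = {4, 5, 6, 12, 15}
Operation: symmetric difference
In A only: [1, 7, 8, 9], in B only: [4, 6, 12, 15]

{1, 4, 6, 7, 8, 9, 12, 15}


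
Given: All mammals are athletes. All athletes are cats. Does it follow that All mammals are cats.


Premise 1: All mammals are athletes.
Premise 2: All athletes are cats.
Conclusion: All mammals are cats.
Barbara syllogism (AAA-1): All A are B, All B are C → All A are C.
Middle term (athletes) distributed in premise 2.

Valid


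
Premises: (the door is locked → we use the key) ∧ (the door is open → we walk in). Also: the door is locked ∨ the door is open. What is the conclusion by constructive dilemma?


Constructive dilemma: (P → Q) ∧ (R → S), P ∨ R ⊢ Q ∨ S
Premise 1: the door is locked → we use the key
Premise 2: the door is open → we walk in
Premise 3: the door is locked ∨ the door is open
Case 1: Assuming the door is locked, then by Premise 1, we use the key.
Case 2: Assuming the door is open, then by Premise 2, we walk in.
Since one of the door is locked or the door is open must hold, we get we use the key or we walk in.

We use the key or we walk in.


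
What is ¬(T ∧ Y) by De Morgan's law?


De Morgan's law: ¬(P ∧ Q) ≡ ¬P ∨ ¬Q
¬(T ∧ Y) = ¬T ∨ ¬Y

¬T ∨ ¬Y


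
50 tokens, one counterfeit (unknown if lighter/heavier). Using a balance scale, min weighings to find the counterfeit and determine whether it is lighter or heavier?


Let n = 50. 100 possibilities (n tokens × lighter/heavier); each weighing has 3 outcomes.
Bound for k weighings: say the first weighing puts j tokens on each pan. If it tips, the 2j weighed tokens remain suspects (each with a known direction) and k-1 weighings give 3^(k-1) outcomes; 3^(k-1) is odd, so 2j ≤ 3^(k-1) - 1. If it balances, the n - 2j unweighed tokens remain with direction unknown: 2(n - 2j) ≤ 3^(k-1) - 1 by the same parity argument. Adding, n ≤ (3^(k-1) - 1) + (3^(k-1) - 1)/2 = (3^k - 3)/2, and the classical three-group strategy achieves this (3 tokens in 2 weighings, 12 in 3, 39 in 4, 120 in 5).
So we need the smallest k with (3^k - 3)/2 ≥ 50.
k = 4: (3^4 - 3)/2 = 39 < 50 ✗
k = 5: (3^5 - 3)/2 = 120 ≥ 50 ✓

5


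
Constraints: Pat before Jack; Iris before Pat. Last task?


Constraints: Pat before Jack; Iris before Pat
The last task can have nothing scheduled after it, so it must never appear on the left of a 'before'.
Tasks appearing before some other task: Pat, Iris.
The only task not in that list is Jack → it is last.

Jack


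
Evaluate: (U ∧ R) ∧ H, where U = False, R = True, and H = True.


U = False, R = True, H = True
Step 1: U ∧ R = False AND True = False
Step 2: False ∧ H = False AND True = False
AND is true only when ALL operands are true.

False


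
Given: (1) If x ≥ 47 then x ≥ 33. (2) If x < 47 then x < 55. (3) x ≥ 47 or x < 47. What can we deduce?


Constructive dilemma: (P → Q) ∧ (R → S), P ∨ R ⊢ Q ∨ S
Premise 1: x ≥ 47 → x ≥ 33
Premise 2: x < 47 → x < 55
Premise 3: x ≥ 47 ∨ x < 47
Case 1: Assuming x ≥ 47, then by Premise 1, x ≥ 33.
Case 2: Assuming x < 47, then by Premise 2, x < 55.
Since one of x ≥ 47 or x < 47 must hold, we get x ≥ 33 or x < 55.

x ≥ 33 or x < 55.


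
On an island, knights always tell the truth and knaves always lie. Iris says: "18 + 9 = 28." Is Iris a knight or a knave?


Statement: "18 + 9 = 28."
Actual: 18 + 9 = 27
Claimed: 28
Statement is FALSE → Iris lies → Knave

Knave


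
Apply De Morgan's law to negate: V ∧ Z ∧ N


De Morgan's law: ¬(P ∧ Q ∧ R) ≡ ¬P ∨ ¬Q ∨ ¬R
¬(V ∧ Z ∧ N) = ¬V ∨ ¬Z ∨ ¬N

¬V ∨ ¬Z ∨ ¬N


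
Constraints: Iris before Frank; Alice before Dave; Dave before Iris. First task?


Constraints: Iris before Frank; Alice before Dave; Dave before Iris
The first task can have nothing scheduled before it, so it must never appear on the right of a 'before'.
Tasks appearing after some 'before': Frank, Dave, Iris.
The only task not in that list is Alice → it is first.

Alice


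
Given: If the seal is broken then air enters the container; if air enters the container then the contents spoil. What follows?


Hypothetical syllogism: P → Q, Q → R ⊢ P → R
Premise 1: the seal is broken → air enters the container
Premise 2: air enters the container → the contents spoil
Chain the implications: the middle term (air enters the container) links the two.
Conclusion: If the seal is broken, then the contents spoil.

If the seal is broken, then the contents spoil.


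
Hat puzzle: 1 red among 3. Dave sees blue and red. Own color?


Total red = 1, seen red = 1
Own red = 1 - 1 = 0
Dave's hat is blue.

blue


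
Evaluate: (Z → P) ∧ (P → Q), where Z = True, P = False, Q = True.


Z = True, P = False, Q = True
Step 1: Z → P is false only when Z=True and P=False. Result: False
Step 2: P → Q is false only when P=True and Q=False. Result: True
Step 3: False ∧ True = False

False


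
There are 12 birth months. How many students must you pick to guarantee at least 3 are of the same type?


Pigeonhole: to guarantee k in one of n categories, need (k-1)×n + 1.
k = 3, n = 12
Minimum = (3-1) × 12 + 1 = 2 × 12 + 1

25


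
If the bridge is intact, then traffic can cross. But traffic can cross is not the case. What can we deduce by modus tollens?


Modus tollens: P → Q, ¬Q ⊢ ¬P
P: the bridge is intact
Q: traffic can cross
We have P → Q and Q is false.
By modus tollens, P must be false.

It is not the case that the bridge is intact


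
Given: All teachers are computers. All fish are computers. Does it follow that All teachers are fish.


Premise 1: All teachers are computers.
Premise 2: All fish are computers.
Conclusion: All teachers are fish.
Fallacy: undistributed middle. computers is predicate in both.
Counterexample: teachers and fish could be disjoint subsets of computers.

Invalid


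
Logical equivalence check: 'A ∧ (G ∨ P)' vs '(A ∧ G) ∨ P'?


Expression 1: A ∧ (G ∨ P)
Expression 2: (A ∧ G) ∨ P
Truth table (A G P | Expr1 Expr2):
  T T T |   T     T
  T T F |   T     T
  T F T |   T     T
  T F F |   F     F
  F T T |   F     T   ← differ
  F T F |   F     F
  F F T |   F     T   ← differ
  F F F |   F     F
Counterexample: A=F, G=T, P=T gives Expr1 = F but Expr2 = T, so the expressions are NOT logically equivalent.

No


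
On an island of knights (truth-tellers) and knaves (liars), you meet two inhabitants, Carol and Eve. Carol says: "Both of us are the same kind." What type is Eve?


Carol says: "Both of us are the same kind."
Case 1: Carol is a Knight (truth-teller)
  Statement is true → they ARE the same → Eve is also a Knight
Case 2: Carol is a Knave (liar)
  Statement is false → they are NOT the same → Eve is a Knight
In both cases, Eve is a Knight.

Knight


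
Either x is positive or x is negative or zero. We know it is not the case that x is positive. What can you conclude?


Disjunctive syllogism: P ∨ Q, ¬P ⊢ Q
Disjunction: x is positive ∨ x is negative or zero
We know it is not the case that x is positive.
By disjunctive syllogism, the other disjunct must be true.

x is negative or zero


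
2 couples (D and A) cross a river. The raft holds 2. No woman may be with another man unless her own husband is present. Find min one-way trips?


Label couples D and A.
1. WD+WA → (far: WD,WA; near: HD,HA)
2. WD ←   (far: WA; near: HD,HA,WD)
3. HD+HA → (far: HD,HA,WA; near: WD)
4. HD ←   (far: HA,WA; near: HD,WD)  — HD returns, since WD is alone on near bank
5. HD+WD → (far: all four; near: empty)
Every state respects the constraint.
Minimum trips = 5

5


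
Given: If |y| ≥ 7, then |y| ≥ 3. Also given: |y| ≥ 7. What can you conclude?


Modus ponens: P → Q, P ⊢ Q
P: |y| ≥ 7
Q: |y| ≥ 3
We have P → Q and P is true.
By modus ponens, Q must be true.

|y| ≥ 3


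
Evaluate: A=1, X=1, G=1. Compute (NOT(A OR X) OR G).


A OR X = 1
NOT(1) = 0
0 OR 1 = 1

1


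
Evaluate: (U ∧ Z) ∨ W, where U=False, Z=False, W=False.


U = False, Z = False, W = False
Expression: (U ∧ Z) ∨ W
Step 1: U ∧ Z = False AND False = False
Step 2: (False) ∨ W = False OR False = False

False


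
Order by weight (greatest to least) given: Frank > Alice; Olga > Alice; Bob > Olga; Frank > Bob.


Constraints: Frank > Alice; Olga > Alice; Bob > Olga; Frank > Bob
Method: at each step, the next-highest is the one remaining person who never appears on the smaller side of a constraint between remaining people.
  Step 1: remaining {Bob, Olga, Alice, Frank}; on the smaller side: {Bob, Olga, Alice} → Frank is next (Frank > Alice; Frank > Bob).
  Step 2: remaining {Bob, Olga, Alice}; on the smaller side: {Olga, Alice} → Bob is next (Bob > Olga).
  Step 3: remaining {Olga, Alice}; on the smaller side: {Alice} → Olga is next (Olga > Alice).
  Step 4: only Alice remains → lowest.
Final ranking (highest to lowest):

Frank > Bob > Olga > Alice


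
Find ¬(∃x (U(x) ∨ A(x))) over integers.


Original: ∃x (U(x) ∨ A(x))
Rule: ¬∀→∃, ¬∃→∀, negate predicate.
Negation: ∀x (¬U(x) ∧ ¬A(x))

∀x (¬U(x) ∧ ¬A(x))


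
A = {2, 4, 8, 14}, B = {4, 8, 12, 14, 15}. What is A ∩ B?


A = {2, 4, 8, 14}
B = {4, 8, 12, 14, 15}
Operation: intersection
Elements in both: 4, 8, 14

{4, 8, 14}


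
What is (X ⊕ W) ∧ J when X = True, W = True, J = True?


X = True, W = True, J = True
Step 1: X ⊕ W = True XOR True = False
Step 2: False ∧ J = False AND True = False
XOR true when exactly one of X,W is true; then AND with J.

False


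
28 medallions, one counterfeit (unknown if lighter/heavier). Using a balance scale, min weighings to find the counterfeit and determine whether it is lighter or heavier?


Let n = 28. 56 possibilities (n medallions × lighter/heavier); each weighing has 3 outcomes.
Bound for k weighings: say the first weighing puts j medallions on each pan. If it tips, the 2j weighed medallions remain suspects (each with a known direction) and k-1 weighings give 3^(k-1) outcomes; 3^(k-1) is odd, so 2j ≤ 3^(k-1) - 1. If it balances, the n - 2j unweighed medallions remain with direction unknown: 2(n - 2j) ≤ 3^(k-1) - 1 by the same parity argument. Adding, n ≤ (3^(k-1) - 1) + (3^(k-1) - 1)/2 = (3^k - 3)/2, and the classical three-group strategy achieves this (3 medallions in 2 weighings, 12 in 3, 39 in 4, 120 in 5).
So we need the smallest k with (3^k - 3)/2 ≥ 28.
k = 3: (3^3 - 3)/2 = 12 < 28 ✗
k = 4: (3^4 - 3)/2 = 39 ≥ 28 ✓

4


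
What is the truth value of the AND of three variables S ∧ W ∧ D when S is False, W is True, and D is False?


S = False, W = True, D = False
Step 1: S ∧ W = False AND True = False
Step 2: (False) ∧ D = (False) AND False = False
AND is true only when ALL operands are true.

False


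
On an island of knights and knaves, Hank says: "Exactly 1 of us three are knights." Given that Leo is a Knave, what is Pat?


Hank claims exactly 1 knights among Hank, Leo, Pat.
Given: Leo is a Knave.

Case 1: Hank is a Knight (tells truth)
  Then exactly 1 of the three are knights.
  Counting Hank, Leo: 1 knight(s) so far. Need 0 more → Pat = Knave.
Case 2: Hank is a Knave (lies)
  Then the count is NOT 1.
  If Pat = Knight, count = 1 = 1 → claim would be true, contradicts lie.
  If Pat = Knave, count = 0 ≠ 1 → lie confirmed ✓

Pat is a Knave.

Knave


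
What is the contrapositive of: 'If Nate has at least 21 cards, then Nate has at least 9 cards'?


Original: If Nate has at least 21 cards, then Nate has at least 9 cards
Contrapositive: If ¬Q, then ¬P
Negate Q: not (Nate has at least 9 cards)
Negate P: not (Nate has at least 21 cards)

If not (Nate has at least 9 cards), then not (Nate has at least 21 cards).


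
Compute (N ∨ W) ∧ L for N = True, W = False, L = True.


N = True, W = False, L = True
Step 1: N ∨ W = True OR False = True
Step 2: True ∧ L = True AND True = True
OR is true when at least one operand is true; AND requires both.

True


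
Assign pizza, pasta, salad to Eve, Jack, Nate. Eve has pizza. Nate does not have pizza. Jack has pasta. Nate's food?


From clues:
  Jack → pasta
  Eve → pizza
By elimination, Nate gets the remaining.

salad


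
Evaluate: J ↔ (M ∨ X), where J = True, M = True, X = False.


J = True, M = True, X = False
Step 1: M ∨ X = True OR False = True
Step 2: J ↔ (True): true when both sides have same truth value.
Result: True ↔ True = True

True


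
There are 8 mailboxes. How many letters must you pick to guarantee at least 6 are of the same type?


Pigeonhole: to guarantee k in one of n categories, need (k-1)×n + 1.
k = 6, n = 8
Minimum = (6-1) × 8 + 1 = 5 × 8 + 1

41


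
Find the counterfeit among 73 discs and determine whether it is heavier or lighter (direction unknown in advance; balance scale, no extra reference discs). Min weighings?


Let n = 73. 146 possibilities (n discs × lighter/heavier); each weighing has 3 outcomes.
Bound for k weighings: say the first weighing puts j discs on each pan. If it tips, the 2j weighed discs remain suspects (each with a known direction) and k-1 weighings give 3^(k-1) outcomes; 3^(k-1) is odd, so 2j ≤ 3^(k-1) - 1. If it balances, the n - 2j unweighed discs remain with direction unknown: 2(n - 2j) ≤ 3^(k-1) - 1 by the same parity argument. Adding, n ≤ (3^(k-1) - 1) + (3^(k-1) - 1)/2 = (3^k - 3)/2, and the classical three-group strategy achieves this (3 discs in 2 weighings, 12 in 3, 39 in 4, 120 in 5).
So we need the smallest k with (3^k - 3)/2 ≥ 73.
k = 4: (3^4 - 3)/2 = 39 < 73 ✗
k = 5: (3^5 - 3)/2 = 120 ≥ 73 ✓

5


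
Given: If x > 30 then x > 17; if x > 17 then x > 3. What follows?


Hypothetical syllogism: P → Q, Q → R ⊢ P → R
Premise 1: x > 30 → x > 17
Premise 2: x > 17 → x > 3
Chain the implications: the middle term (x > 17) links the two.
Conclusion: If x > 30, then x > 3.

If x > 30, then x > 3.
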